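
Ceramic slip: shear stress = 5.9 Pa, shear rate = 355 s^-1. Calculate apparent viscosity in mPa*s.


eta = tau/gamma * 1000 = 5.9/355 * 1000 = 16.6 mPa*s

16.6


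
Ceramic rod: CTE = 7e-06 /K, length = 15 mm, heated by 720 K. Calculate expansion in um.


dL = 7e-06 * 15 * 720 * 1000 = 75.6 um

75.6


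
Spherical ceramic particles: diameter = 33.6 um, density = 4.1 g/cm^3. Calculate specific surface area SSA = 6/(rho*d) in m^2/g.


SSA = 6 / (4.1 * 33.6) = 0.044 m^2/g

0.044


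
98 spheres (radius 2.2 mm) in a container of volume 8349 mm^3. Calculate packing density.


V_sphere = 4/3*pi*2.2^3 = 44.6022 mm^3
Total V = 98*44.6022 = 4371.0156 mm^3
PD = 4371.0156 / 8349 = 0.524

0.524


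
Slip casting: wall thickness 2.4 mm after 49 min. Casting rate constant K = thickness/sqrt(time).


K = 2.4 / sqrt(49) = 2.4 / 7.0 = 0.343 mm/min^0.5

0.343


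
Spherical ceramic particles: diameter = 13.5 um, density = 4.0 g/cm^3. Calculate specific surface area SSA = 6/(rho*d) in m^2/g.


SSA = 6 / (4.0 * 13.5) = 0.111 m^2/g

0.111


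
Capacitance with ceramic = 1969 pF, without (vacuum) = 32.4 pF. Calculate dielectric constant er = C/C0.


er = 1969 / 32.4 = 60.77

60.77


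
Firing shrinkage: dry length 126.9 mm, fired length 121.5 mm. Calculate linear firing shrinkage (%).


FS = (126.9 - 121.5) / 126.9 * 100 = 4.26%

4.26


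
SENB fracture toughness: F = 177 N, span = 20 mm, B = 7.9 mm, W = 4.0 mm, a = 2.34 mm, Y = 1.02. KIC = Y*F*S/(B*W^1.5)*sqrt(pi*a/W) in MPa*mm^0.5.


KIC = 1.02*177*20/(7.9*4.0^1.5)*sqrt(pi*2.34/4.0) = 77.45

77.45


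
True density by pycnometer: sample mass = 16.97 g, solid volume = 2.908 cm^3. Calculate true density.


TD = 16.97 / 2.908 = 5.836 g/cm^3

5.836


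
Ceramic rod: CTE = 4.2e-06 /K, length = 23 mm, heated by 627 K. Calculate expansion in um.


dL = 4.2e-06 * 23 * 627 * 1000 = 60.568 um

60.568


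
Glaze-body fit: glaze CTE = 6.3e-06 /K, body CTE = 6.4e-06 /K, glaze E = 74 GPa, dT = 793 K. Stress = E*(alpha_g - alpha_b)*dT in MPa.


Stress = 74*1000*(6.3e-06 - 6.4e-06)*793 = -5.9 MPa

-5.9


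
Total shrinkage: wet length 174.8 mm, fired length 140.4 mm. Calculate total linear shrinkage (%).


TS = (174.8 - 140.4) / 174.8 * 100 = 19.68%

19.68


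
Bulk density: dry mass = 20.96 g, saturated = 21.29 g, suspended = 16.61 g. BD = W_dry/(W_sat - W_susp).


BD = 20.96 / (21.29 - 16.61) = 20.96 / 4.68 = 4.479 g/cm^3

4.479


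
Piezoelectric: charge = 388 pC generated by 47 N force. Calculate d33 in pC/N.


d33 = 388 / 47 = 8.3 pC/N

8.3


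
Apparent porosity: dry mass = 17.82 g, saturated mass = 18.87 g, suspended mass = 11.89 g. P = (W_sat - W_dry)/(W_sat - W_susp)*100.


P = (18.87 - 17.82) / (18.87 - 11.89) * 100 = 1.05 / 6.98 * 100 = 15.0%

15.0


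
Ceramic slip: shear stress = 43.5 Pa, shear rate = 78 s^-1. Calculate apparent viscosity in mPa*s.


eta = tau/gamma * 1000 = 43.5/78 * 1000 = 557.7 mPa*s

557.7


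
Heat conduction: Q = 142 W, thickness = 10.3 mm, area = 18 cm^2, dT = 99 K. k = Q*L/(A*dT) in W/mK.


k = 142*10.3/1000/(18/10000*99) = 8.21 W/mK

8.21


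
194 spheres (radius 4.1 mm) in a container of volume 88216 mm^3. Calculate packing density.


V_sphere = 4/3*pi*4.1^3 = 288.6956 mm^3
Total V = 194*288.6956 = 56006.9464 mm^3
PD = 56006.9464 / 88216 = 0.635

0.635


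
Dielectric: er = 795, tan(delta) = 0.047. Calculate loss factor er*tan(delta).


Loss = 795 * 0.047 = 37.365

37.365


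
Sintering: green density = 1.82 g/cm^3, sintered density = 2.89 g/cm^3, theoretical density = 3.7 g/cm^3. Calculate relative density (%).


Relative = 2.89 / 3.7 * 100 = 78.1%

78.1


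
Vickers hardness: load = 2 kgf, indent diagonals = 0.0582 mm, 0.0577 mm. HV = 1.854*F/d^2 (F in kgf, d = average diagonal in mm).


d_avg = (0.0582+0.0577)/2 = 0.05795 mm
HV = 1.854*2/0.05795^2 = 1104

1104


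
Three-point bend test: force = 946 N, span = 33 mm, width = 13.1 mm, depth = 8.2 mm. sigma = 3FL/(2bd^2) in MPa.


sigma = 3*946*33/(2*13.1*8.2^2) = 53.2 MPa

53.2


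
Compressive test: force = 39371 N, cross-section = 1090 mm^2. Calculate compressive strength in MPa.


CS = 39371 / 1090 = 36.1 MPa

36.1


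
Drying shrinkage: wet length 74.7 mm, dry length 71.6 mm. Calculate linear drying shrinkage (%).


DS = (74.7 - 71.6) / 74.7 * 100 = 4.15%

4.15


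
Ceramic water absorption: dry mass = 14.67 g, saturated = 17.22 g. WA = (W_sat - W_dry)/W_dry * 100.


WA = (17.22 - 14.67) / 14.67 * 100 = 17.38%

17.38


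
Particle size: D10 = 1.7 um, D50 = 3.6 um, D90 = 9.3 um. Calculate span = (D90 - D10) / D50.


Span = (9.3 - 1.7) / 3.6 = 7.6 / 3.6 = 2.111

2.111


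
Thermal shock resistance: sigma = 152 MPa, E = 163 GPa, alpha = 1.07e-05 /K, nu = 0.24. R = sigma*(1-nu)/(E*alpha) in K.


R = 152*(1-0.24)/(163*1000*1.07e-05) = 66 K

66


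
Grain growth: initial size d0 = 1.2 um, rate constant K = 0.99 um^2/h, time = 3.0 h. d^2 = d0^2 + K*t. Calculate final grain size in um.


d^2 = 1.2^2 + 0.99*3.0 = 4.41
d = sqrt(4.41) = 2.1 um

2.1


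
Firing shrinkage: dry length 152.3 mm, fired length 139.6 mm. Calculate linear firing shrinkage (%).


FS = (152.3 - 139.6) / 152.3 * 100 = 8.34%

8.34


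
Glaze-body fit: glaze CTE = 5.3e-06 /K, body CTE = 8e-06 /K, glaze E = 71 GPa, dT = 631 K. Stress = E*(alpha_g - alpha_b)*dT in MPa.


Stress = 71*1000*(5.3e-06 - 8e-06)*631 = -121.0 MPa

-121.0


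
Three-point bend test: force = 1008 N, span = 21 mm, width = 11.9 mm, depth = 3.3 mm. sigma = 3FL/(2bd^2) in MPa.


sigma = 3*1008*21/(2*11.9*3.3^2) = 245.0 MPa

245.0


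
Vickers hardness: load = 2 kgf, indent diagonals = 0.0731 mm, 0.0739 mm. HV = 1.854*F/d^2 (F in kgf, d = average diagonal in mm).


d_avg = (0.0731+0.0739)/2 = 0.0735 mm
HV = 1.854*2/0.0735^2 = 686

686


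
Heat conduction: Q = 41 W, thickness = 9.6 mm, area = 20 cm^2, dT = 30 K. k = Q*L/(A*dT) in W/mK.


k = 41*9.6/1000/(20/10000*30) = 6.56 W/mK

6.56


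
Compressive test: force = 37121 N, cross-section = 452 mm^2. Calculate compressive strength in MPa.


CS = 37121 / 452 = 82.1 MPa

82.1


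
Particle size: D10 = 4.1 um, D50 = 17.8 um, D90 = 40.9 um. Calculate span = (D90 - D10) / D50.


Span = (40.9 - 4.1) / 17.8 = 36.8 / 17.8 = 2.067

2.067


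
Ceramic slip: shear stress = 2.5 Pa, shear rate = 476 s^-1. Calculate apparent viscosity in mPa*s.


eta = tau/gamma * 1000 = 2.5/476 * 1000 = 5.3 mPa*s

5.3


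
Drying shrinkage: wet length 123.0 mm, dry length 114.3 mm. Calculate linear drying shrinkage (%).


DS = (123.0 - 114.3) / 123.0 * 100 = 7.07%

7.07


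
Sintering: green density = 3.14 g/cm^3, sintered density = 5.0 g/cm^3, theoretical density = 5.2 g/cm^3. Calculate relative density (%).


Relative = 5.0 / 5.2 * 100 = 96.2%

96.2


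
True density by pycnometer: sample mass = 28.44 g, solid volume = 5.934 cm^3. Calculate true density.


TD = 28.44 / 5.934 = 4.793 g/cm^3

4.793


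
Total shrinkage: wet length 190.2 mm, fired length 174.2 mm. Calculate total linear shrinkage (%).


TS = (190.2 - 174.2) / 190.2 * 100 = 8.41%

8.41


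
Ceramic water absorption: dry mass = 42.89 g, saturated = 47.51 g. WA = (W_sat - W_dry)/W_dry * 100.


WA = (47.51 - 42.89) / 42.89 * 100 = 10.77%

10.77


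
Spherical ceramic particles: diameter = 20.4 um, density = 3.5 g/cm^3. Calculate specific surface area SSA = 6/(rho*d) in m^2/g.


SSA = 6 / (3.5 * 20.4) = 0.084 m^2/g

0.084


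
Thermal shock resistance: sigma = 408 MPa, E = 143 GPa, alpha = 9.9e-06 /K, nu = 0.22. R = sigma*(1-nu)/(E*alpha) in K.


R = 408*(1-0.22)/(143*1000*9.9e-06) = 225 K

225


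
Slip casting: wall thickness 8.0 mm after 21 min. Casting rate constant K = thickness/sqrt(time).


K = 8.0 / sqrt(21) = 8.0 / 4.5826 = 1.746 mm/min^0.5

1.746


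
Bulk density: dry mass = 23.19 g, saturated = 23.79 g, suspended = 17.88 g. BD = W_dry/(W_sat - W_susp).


BD = 23.19 / (23.79 - 17.88) = 23.19 / 5.91 = 3.924 g/cm^3

3.924


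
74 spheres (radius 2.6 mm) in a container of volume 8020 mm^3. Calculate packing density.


V_sphere = 4/3*pi*2.6^3 = 73.6222 mm^3
Total V = 74*73.6222 = 5448.0428 mm^3
PD = 5448.0428 / 8020 = 0.679

0.679


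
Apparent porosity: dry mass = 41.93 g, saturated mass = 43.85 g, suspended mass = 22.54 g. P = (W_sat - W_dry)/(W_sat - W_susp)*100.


P = (43.85 - 41.93) / (43.85 - 22.54) * 100 = 1.92 / 21.31 * 100 = 9.0%

9.0


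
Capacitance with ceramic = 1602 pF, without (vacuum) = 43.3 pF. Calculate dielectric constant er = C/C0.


er = 1602 / 43.3 = 37.0

37.0


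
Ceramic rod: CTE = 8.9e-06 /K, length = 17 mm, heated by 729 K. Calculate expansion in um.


dL = 8.9e-06 * 17 * 729 * 1000 = 110.298 um

110.298


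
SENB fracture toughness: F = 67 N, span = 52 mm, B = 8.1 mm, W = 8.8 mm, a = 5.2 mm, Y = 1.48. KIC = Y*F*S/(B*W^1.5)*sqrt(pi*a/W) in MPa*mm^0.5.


KIC = 1.48*67*52/(8.1*8.8^1.5)*sqrt(pi*5.2/8.8) = 33.23

33.23


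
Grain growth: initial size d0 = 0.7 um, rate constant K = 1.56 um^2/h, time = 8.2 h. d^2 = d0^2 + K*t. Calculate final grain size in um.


d^2 = 0.7^2 + 1.56*8.2 = 13.282
d = sqrt(13.282) = 3.64 um

3.64


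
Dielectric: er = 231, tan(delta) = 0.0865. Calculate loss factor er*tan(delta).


Loss = 231 * 0.0865 = 19.982

19.982


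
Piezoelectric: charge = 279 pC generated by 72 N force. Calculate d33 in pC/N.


d33 = 279 / 72 = 3.9 pC/N

3.9


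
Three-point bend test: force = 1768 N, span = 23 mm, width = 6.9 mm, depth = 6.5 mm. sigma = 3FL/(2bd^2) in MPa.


sigma = 3*1768*23/(2*6.9*6.5^2) = 209.2 MPa

209.2


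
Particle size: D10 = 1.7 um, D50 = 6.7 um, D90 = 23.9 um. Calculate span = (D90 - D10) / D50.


Span = (23.9 - 1.7) / 6.7 = 22.2 / 6.7 = 3.313

3.313


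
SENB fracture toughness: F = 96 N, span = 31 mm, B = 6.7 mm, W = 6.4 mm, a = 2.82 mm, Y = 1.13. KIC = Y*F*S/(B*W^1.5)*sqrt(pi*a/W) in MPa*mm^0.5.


KIC = 1.13*96*31/(6.7*6.4^1.5)*sqrt(pi*2.82/6.4) = 36.47

36.47


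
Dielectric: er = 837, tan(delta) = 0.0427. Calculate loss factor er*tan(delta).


Loss = 837 * 0.0427 = 35.74

35.74


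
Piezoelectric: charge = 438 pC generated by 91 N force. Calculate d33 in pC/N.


d33 = 438 / 91 = 4.8 pC/N

4.8


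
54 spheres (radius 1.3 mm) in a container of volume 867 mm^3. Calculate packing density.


V_sphere = 4/3*pi*1.3^3 = 9.2028 mm^3
Total V = 54*9.2028 = 496.9512 mm^3
PD = 496.9512 / 867 = 0.573

0.573


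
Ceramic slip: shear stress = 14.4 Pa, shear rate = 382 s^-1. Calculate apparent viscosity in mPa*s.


eta = tau/gamma * 1000 = 14.4/382 * 1000 = 37.7 mPa*s

37.7


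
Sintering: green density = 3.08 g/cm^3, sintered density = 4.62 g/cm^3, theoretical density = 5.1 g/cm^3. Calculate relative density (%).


Relative = 4.62 / 5.1 * 100 = 90.6%

90.6


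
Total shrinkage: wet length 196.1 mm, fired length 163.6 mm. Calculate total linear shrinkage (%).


TS = (196.1 - 163.6) / 196.1 * 100 = 16.57%

16.57


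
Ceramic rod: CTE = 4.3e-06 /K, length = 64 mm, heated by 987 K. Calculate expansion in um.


dL = 4.3e-06 * 64 * 987 * 1000 = 271.622 um

271.622


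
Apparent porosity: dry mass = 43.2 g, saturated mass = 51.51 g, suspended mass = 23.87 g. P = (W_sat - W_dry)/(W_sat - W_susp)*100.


P = (51.51 - 43.2) / (51.51 - 23.87) * 100 = 8.31 / 27.64 * 100 = 30.1%

30.1


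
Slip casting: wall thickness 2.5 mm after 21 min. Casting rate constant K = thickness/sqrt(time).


K = 2.5 / sqrt(21) = 2.5 / 4.5826 = 0.546 mm/min^0.5

0.546


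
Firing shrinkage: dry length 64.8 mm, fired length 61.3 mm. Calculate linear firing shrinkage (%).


FS = (64.8 - 61.3) / 64.8 * 100 = 5.4%

5.4


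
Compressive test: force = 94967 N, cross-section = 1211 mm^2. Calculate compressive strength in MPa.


CS = 94967 / 1211 = 78.4 MPa

78.4


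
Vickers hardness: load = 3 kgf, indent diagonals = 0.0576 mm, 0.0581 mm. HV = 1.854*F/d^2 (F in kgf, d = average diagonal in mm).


d_avg = (0.0576+0.0581)/2 = 0.05785 mm
HV = 1.854*3/0.05785^2 = 1662

1662


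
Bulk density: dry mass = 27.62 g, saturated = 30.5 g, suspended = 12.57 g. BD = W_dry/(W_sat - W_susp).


BD = 27.62 / (30.5 - 12.57) = 27.62 / 17.93 = 1.54 g/cm^3

1.54


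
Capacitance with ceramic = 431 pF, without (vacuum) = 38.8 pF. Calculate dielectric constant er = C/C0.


er = 431 / 38.8 = 11.11

11.11


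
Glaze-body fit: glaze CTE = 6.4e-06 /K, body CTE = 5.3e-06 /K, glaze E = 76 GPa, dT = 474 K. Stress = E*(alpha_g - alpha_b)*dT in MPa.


Stress = 76*1000*(6.4e-06 - 5.3e-06)*474 = 39.6 MPa

39.6


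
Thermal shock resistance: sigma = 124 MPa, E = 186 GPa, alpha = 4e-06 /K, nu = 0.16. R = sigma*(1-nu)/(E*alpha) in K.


R = 124*(1-0.16)/(186*1000*4e-06) = 140 K

140


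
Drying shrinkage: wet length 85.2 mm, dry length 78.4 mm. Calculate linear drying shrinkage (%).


DS = (85.2 - 78.4) / 85.2 * 100 = 7.98%

7.98


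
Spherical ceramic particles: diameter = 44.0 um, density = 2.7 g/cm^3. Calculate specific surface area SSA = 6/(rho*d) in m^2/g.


SSA = 6 / (2.7 * 44.0) = 0.051 m^2/g

0.051


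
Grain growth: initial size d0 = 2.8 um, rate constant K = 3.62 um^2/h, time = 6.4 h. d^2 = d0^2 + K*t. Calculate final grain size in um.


d^2 = 2.8^2 + 3.62*6.4 = 31.008
d = sqrt(31.008) = 5.57 um

5.57


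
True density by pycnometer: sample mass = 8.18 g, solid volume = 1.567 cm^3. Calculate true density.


TD = 8.18 / 1.567 = 5.22 g/cm^3

5.22


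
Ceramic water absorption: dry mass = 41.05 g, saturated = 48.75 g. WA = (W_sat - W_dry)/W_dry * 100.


WA = (48.75 - 41.05) / 41.05 * 100 = 18.76%

18.76


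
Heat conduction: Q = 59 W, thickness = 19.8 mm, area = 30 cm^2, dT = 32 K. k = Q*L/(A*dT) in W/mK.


k = 59*19.8/1000/(30/10000*32) = 12.17 W/mK

12.17


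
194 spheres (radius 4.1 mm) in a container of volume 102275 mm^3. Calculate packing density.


V_sphere = 4/3*pi*4.1^3 = 288.6956 mm^3
Total V = 194*288.6956 = 56006.9464 mm^3
PD = 56006.9464 / 102275 = 0.548

0.548


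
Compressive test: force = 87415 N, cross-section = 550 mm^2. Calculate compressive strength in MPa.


CS = 87415 / 550 = 158.9 MPa

158.9


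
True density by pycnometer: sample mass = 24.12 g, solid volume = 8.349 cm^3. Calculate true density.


TD = 24.12 / 8.349 = 2.889 g/cm^3

2.889


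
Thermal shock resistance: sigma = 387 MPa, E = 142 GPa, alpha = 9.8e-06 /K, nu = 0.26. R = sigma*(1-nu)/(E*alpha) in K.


R = 387*(1-0.26)/(142*1000*9.8e-06) = 206 K

206


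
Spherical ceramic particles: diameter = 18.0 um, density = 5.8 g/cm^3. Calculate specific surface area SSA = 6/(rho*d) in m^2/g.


SSA = 6 / (5.8 * 18.0) = 0.057 m^2/g

0.057


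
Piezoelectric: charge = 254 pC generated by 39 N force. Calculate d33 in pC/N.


d33 = 254 / 39 = 6.5 pC/N

6.5


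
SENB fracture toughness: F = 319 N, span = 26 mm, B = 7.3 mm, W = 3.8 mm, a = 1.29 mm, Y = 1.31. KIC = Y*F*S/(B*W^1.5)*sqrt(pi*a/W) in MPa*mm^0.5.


KIC = 1.31*319*26/(7.3*3.8^1.5)*sqrt(pi*1.29/3.8) = 207.5

207.5


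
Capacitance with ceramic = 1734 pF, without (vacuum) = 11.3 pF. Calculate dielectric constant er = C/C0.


er = 1734 / 11.3 = 153.45

153.45


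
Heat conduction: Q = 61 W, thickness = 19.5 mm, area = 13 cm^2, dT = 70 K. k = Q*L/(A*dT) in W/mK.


k = 61*19.5/1000/(13/10000*70) = 13.07 W/mK

13.07


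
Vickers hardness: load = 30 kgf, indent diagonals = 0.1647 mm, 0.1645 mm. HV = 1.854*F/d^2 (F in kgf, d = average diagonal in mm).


d_avg = (0.1647+0.1645)/2 = 0.1646 mm
HV = 1.854*30/0.1646^2 = 2053

2053


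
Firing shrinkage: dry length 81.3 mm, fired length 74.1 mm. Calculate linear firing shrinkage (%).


FS = (81.3 - 74.1) / 81.3 * 100 = 8.86%

8.86


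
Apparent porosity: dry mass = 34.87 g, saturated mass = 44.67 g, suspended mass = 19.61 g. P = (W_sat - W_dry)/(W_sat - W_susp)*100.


P = (44.67 - 34.87) / (44.67 - 19.61) * 100 = 9.8 / 25.06 * 100 = 39.1%

39.1


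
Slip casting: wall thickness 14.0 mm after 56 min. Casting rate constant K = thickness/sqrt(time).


K = 14.0 / sqrt(56) = 14.0 / 7.4833 = 1.871 mm/min^0.5

1.871


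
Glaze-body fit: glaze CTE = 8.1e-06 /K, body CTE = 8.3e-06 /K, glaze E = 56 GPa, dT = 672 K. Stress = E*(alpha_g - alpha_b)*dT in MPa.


Stress = 56*1000*(8.1e-06 - 8.3e-06)*672 = -7.5 MPa

-7.5


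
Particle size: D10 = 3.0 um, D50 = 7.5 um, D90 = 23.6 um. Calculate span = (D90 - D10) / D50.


Span = (23.6 - 3.0) / 7.5 = 20.6 / 7.5 = 2.747

2.747


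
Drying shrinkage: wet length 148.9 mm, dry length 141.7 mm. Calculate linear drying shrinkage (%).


DS = (148.9 - 141.7) / 148.9 * 100 = 4.84%

4.84


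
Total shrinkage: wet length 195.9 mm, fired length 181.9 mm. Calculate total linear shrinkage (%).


TS = (195.9 - 181.9) / 195.9 * 100 = 7.15%

7.15


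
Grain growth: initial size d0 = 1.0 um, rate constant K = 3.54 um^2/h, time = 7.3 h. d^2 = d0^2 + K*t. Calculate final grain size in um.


d^2 = 1.0^2 + 3.54*7.3 = 26.842
d = sqrt(26.842) = 5.18 um

5.18


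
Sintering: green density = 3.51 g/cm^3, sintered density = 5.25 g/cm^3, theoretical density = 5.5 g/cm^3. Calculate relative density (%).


Relative = 5.25 / 5.5 * 100 = 95.5%

95.5


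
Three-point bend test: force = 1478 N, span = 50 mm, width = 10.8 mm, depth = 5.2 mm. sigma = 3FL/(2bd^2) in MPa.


sigma = 3*1478*50/(2*10.8*5.2^2) = 379.6 MPa

379.6


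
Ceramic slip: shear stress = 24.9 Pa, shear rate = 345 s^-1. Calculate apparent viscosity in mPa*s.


eta = tau/gamma * 1000 = 24.9/345 * 1000 = 72.2 mPa*s

72.2


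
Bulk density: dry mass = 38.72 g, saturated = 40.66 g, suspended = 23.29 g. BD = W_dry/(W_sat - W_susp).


BD = 38.72 / (40.66 - 23.29) = 38.72 / 17.37 = 2.229 g/cm^3

2.229


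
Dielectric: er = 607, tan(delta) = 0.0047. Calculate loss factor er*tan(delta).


Loss = 607 * 0.0047 = 2.853

2.853


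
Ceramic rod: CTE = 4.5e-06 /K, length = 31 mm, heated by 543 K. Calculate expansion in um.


dL = 4.5e-06 * 31 * 543 * 1000 = 75.749 um

75.749


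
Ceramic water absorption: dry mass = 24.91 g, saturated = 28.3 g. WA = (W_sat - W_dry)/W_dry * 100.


WA = (28.3 - 24.91) / 24.91 * 100 = 13.61%

13.61


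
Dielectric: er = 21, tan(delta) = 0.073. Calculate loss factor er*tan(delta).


Loss = 21 * 0.073 = 1.533

1.533


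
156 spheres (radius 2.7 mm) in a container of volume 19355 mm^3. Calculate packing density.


V_sphere = 4/3*pi*2.7^3 = 82.448 mm^3
Total V = 156*82.448 = 12861.888 mm^3
PD = 12861.888 / 19355 = 0.665

0.665


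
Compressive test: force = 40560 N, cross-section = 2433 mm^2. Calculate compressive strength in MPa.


CS = 40560 / 2433 = 16.7 MPa

16.7


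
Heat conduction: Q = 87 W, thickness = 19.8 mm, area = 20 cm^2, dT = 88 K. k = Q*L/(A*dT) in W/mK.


k = 87*19.8/1000/(20/10000*88) = 9.79 W/mK

9.79


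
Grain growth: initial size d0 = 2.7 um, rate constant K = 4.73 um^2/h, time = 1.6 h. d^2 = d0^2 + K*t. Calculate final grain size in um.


d^2 = 2.7^2 + 4.73*1.6 = 14.858
d = sqrt(14.858) = 3.85 um

3.85


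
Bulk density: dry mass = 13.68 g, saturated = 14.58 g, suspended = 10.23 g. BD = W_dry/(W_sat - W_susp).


BD = 13.68 / (14.58 - 10.23) = 13.68 / 4.35 = 3.145 g/cm^3

3.145


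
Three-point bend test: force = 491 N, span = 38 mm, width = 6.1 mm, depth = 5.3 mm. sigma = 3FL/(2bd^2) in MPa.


sigma = 3*491*38/(2*6.1*5.3^2) = 163.3 MPa

163.3


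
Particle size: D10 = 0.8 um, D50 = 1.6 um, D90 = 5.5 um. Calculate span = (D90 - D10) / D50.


Span = (5.5 - 0.8) / 1.6 = 4.7 / 1.6 = 2.938

2.938


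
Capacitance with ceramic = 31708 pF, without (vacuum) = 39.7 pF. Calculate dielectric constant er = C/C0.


er = 31708 / 39.7 = 798.69

798.69


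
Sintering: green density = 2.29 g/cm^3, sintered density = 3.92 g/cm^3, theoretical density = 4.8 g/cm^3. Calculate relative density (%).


Relative = 3.92 / 4.8 * 100 = 81.7%

81.7


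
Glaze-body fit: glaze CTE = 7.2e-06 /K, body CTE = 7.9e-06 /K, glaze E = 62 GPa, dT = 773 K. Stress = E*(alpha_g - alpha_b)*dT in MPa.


Stress = 62*1000*(7.2e-06 - 7.9e-06)*773 = -33.5 MPa

-33.5


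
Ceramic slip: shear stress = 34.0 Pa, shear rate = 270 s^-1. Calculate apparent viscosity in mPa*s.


eta = tau/gamma * 1000 = 34.0/270 * 1000 = 125.9 mPa*s

125.9


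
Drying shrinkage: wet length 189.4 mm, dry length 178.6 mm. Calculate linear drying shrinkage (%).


DS = (189.4 - 178.6) / 189.4 * 100 = 5.7%

5.7


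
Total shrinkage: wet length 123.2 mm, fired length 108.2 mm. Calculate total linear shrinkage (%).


TS = (123.2 - 108.2) / 123.2 * 100 = 12.18%

12.18


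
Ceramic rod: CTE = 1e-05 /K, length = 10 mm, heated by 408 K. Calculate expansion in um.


dL = 1e-05 * 10 * 408 * 1000 = 40.8 um

40.8


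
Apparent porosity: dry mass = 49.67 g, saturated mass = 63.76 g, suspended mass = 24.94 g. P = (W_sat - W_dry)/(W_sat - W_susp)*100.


P = (63.76 - 49.67) / (63.76 - 24.94) * 100 = 14.09 / 38.82 * 100 = 36.3%

36.3


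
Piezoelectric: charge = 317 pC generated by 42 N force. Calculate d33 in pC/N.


d33 = 317 / 42 = 7.5 pC/N

7.5


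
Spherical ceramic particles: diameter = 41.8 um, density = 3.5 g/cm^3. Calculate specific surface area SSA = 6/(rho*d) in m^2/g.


SSA = 6 / (3.5 * 41.8) = 0.041 m^2/g

0.041


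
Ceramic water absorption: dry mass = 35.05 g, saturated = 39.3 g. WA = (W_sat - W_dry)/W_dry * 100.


WA = (39.3 - 35.05) / 35.05 * 100 = 12.13%

12.13


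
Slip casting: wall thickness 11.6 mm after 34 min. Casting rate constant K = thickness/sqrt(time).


K = 11.6 / sqrt(34) = 11.6 / 5.831 = 1.989 mm/min^0.5

1.989


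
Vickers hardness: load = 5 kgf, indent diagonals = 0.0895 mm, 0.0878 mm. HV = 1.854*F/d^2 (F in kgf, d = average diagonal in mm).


d_avg = (0.0895+0.0878)/2 = 0.08865 mm
HV = 1.854*5/0.08865^2 = 1180

1180


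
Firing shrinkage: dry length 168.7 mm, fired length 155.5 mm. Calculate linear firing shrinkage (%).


FS = (168.7 - 155.5) / 168.7 * 100 = 7.82%

7.82


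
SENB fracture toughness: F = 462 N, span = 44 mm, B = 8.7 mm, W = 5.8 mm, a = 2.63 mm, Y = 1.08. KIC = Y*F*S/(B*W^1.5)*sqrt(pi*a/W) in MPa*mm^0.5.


KIC = 1.08*462*44/(8.7*5.8^1.5)*sqrt(pi*2.63/5.8) = 215.62

215.62


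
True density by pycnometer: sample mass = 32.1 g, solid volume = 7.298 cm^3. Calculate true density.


TD = 32.1 / 7.298 = 4.398 g/cm^3

4.398


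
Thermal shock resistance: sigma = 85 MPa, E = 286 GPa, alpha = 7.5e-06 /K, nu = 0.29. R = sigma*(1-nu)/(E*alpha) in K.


R = 85*(1-0.29)/(286*1000*7.5e-06) = 28 K

28


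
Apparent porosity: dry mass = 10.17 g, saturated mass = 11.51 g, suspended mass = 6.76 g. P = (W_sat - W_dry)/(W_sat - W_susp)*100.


P = (11.51 - 10.17) / (11.51 - 6.76) * 100 = 1.34 / 4.75 * 100 = 28.2%

28.2


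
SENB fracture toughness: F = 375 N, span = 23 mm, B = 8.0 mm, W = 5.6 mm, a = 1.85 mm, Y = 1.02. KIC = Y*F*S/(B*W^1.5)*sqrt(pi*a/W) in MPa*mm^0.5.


KIC = 1.02*375*23/(8.0*5.6^1.5)*sqrt(pi*1.85/5.6) = 84.54

84.54


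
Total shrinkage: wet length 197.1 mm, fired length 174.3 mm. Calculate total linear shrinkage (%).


TS = (197.1 - 174.3) / 197.1 * 100 = 11.57%

11.57


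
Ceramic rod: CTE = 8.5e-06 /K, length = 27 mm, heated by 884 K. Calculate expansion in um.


dL = 8.5e-06 * 27 * 884 * 1000 = 202.878 um

202.878


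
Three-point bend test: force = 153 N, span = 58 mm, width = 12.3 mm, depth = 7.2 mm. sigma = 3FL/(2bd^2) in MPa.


sigma = 3*153*58/(2*12.3*7.2^2) = 20.9 MPa

20.9


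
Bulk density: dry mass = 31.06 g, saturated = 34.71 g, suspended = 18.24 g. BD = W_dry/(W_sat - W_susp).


BD = 31.06 / (34.71 - 18.24) = 31.06 / 16.47 = 1.886 g/cm^3

1.886


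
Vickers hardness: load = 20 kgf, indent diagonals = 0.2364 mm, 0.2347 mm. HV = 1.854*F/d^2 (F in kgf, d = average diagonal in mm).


d_avg = (0.2364+0.2347)/2 = 0.23555 mm
HV = 1.854*20/0.23555^2 = 668

668


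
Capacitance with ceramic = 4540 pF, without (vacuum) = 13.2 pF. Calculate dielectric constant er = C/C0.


er = 4540 / 13.2 = 343.94

343.94


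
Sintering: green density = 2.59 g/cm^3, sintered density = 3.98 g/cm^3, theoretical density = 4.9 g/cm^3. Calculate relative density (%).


Relative = 3.98 / 4.9 * 100 = 81.2%

81.2


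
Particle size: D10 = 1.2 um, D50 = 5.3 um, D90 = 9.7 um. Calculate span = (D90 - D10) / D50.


Span = (9.7 - 1.2) / 5.3 = 8.5 / 5.3 = 1.604

1.604


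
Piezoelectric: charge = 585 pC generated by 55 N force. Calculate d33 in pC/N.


d33 = 585 / 55 = 10.6 pC/N

10.6


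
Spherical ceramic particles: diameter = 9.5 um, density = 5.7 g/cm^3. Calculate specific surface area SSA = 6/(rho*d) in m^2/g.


SSA = 6 / (5.7 * 9.5) = 0.111 m^2/g

0.111


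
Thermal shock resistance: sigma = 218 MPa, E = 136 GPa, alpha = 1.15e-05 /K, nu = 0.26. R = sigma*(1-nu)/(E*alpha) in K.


R = 218*(1-0.26)/(136*1000*1.15e-05) = 103 K

103


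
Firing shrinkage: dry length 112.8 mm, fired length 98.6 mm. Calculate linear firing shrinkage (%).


FS = (112.8 - 98.6) / 112.8 * 100 = 12.59%

12.59


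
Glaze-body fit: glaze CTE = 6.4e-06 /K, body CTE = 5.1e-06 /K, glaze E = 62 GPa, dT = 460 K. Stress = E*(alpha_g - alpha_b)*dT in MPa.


Stress = 62*1000*(6.4e-06 - 5.1e-06)*460 = 37.1 MPa

37.1


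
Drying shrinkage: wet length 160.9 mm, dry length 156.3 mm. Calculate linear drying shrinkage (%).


DS = (160.9 - 156.3) / 160.9 * 100 = 2.86%

2.86


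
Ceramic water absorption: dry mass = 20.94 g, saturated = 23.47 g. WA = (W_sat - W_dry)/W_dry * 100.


WA = (23.47 - 20.94) / 20.94 * 100 = 12.08%

12.08


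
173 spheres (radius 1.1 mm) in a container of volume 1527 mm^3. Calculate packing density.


V_sphere = 4/3*pi*1.1^3 = 5.5753 mm^3
Total V = 173*5.5753 = 964.5269 mm^3
PD = 964.5269 / 1527 = 0.632

0.632


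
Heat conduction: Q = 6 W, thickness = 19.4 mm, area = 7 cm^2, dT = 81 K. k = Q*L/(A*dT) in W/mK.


k = 6*19.4/1000/(7/10000*81) = 2.05 W/mK

2.05


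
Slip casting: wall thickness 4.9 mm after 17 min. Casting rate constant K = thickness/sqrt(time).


K = 4.9 / sqrt(17) = 4.9 / 4.1231 = 1.188 mm/min^0.5

1.188


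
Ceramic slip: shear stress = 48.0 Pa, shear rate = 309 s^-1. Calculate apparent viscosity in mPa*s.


eta = tau/gamma * 1000 = 48.0/309 * 1000 = 155.3 mPa*s

155.3


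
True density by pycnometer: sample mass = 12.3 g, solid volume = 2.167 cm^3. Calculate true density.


TD = 12.3 / 2.167 = 5.676 g/cm^3

5.676


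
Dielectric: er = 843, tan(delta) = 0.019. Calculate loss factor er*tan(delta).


Loss = 843 * 0.019 = 16.017

16.017


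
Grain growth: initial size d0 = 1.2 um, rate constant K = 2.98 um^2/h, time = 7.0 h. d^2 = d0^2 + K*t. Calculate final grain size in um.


d^2 = 1.2^2 + 2.98*7.0 = 22.3
d = sqrt(22.3) = 4.72 um

4.72


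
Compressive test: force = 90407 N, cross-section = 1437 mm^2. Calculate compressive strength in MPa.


CS = 90407 / 1437 = 62.9 MPa

62.9


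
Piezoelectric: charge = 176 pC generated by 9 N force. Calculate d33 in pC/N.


d33 = 176 / 9 = 19.6 pC/N

19.6


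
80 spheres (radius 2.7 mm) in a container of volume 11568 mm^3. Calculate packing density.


V_sphere = 4/3*pi*2.7^3 = 82.448 mm^3
Total V = 80*82.448 = 6595.84 mm^3
PD = 6595.84 / 11568 = 0.57

0.57


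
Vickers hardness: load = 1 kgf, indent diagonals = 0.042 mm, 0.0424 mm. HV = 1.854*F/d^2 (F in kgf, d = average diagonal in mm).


d_avg = (0.042+0.0424)/2 = 0.0422 mm
HV = 1.854*1/0.0422^2 = 1041

1041


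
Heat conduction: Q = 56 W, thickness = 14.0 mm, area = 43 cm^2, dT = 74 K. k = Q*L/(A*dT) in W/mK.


k = 56*14.0/1000/(43/10000*74) = 2.46 W/mK

2.46


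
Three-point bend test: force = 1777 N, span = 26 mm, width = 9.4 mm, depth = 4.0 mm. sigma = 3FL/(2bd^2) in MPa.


sigma = 3*1777*26/(2*9.4*4.0^2) = 460.8 MPa

460.8


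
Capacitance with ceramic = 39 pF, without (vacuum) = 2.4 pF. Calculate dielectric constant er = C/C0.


er = 39 / 2.4 = 16.25

16.25


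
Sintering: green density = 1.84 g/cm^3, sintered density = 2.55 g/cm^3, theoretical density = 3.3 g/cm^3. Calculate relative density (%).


Relative = 2.55 / 3.3 * 100 = 77.3%

77.3


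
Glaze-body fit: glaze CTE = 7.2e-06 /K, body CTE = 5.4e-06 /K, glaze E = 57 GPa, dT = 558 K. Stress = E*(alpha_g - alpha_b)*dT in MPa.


Stress = 57*1000*(7.2e-06 - 5.4e-06)*558 = 57.3 MPa

57.3


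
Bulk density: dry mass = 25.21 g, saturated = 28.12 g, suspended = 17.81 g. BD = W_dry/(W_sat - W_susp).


BD = 25.21 / (28.12 - 17.81) = 25.21 / 10.31 = 2.445 g/cm^3

2.445


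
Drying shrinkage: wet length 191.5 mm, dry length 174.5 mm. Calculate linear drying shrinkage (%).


DS = (191.5 - 174.5) / 191.5 * 100 = 8.88%

8.88


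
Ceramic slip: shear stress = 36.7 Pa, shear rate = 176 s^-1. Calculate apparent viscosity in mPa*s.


eta = tau/gamma * 1000 = 36.7/176 * 1000 = 208.5 mPa*s

208.5


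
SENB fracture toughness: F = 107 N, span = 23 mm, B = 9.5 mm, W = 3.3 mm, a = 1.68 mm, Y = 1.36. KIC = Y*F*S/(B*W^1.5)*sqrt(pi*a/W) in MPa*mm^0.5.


KIC = 1.36*107*23/(9.5*3.3^1.5)*sqrt(pi*1.68/3.3) = 74.32

74.32


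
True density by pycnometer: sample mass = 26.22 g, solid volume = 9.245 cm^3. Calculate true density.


TD = 26.22 / 9.245 = 2.836 g/cm^3

2.836


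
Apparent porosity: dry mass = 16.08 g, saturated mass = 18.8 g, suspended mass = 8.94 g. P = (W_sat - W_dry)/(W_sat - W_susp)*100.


P = (18.8 - 16.08) / (18.8 - 8.94) * 100 = 2.72 / 9.86 * 100 = 27.6%

27.6


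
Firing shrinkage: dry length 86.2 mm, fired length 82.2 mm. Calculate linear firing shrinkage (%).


FS = (86.2 - 82.2) / 86.2 * 100 = 4.64%

4.64


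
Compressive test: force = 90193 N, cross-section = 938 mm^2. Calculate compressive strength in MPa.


CS = 90193 / 938 = 96.2 MPa

96.2


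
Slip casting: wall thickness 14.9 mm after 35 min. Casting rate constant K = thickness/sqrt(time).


K = 14.9 / sqrt(35) = 14.9 / 5.9161 = 2.519 mm/min^0.5

2.519


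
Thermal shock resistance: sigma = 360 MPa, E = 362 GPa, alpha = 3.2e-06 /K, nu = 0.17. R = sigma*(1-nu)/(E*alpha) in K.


R = 360*(1-0.17)/(362*1000*3.2e-06) = 258 K

258


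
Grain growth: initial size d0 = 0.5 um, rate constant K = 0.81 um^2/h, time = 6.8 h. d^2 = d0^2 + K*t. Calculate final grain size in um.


d^2 = 0.5^2 + 0.81*6.8 = 5.758
d = sqrt(5.758) = 2.4 um

2.4


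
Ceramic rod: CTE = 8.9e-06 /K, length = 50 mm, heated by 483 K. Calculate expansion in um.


dL = 8.9e-06 * 50 * 483 * 1000 = 214.935 um

214.935


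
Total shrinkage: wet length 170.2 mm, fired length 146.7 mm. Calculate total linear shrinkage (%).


TS = (170.2 - 146.7) / 170.2 * 100 = 13.81%

13.81


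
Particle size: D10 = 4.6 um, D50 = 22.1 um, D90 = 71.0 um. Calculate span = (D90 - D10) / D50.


Span = (71.0 - 4.6) / 22.1 = 66.4 / 22.1 = 3.005

3.005


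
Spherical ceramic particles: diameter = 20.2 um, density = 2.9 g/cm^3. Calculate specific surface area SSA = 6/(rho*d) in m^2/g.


SSA = 6 / (2.9 * 20.2) = 0.102 m^2/g

0.102


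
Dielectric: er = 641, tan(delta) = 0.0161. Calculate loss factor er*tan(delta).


Loss = 641 * 0.0161 = 10.32

10.32


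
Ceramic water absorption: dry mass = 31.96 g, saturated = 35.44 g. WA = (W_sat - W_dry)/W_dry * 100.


WA = (35.44 - 31.96) / 31.96 * 100 = 10.89%

10.89


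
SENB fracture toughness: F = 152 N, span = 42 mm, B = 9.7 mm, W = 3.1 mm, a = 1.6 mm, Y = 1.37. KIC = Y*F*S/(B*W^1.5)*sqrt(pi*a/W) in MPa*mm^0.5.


KIC = 1.37*152*42/(9.7*3.1^1.5)*sqrt(pi*1.6/3.1) = 210.36

210.36


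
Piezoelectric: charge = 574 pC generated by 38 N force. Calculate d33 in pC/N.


d33 = 574 / 38 = 15.1 pC/N

15.1


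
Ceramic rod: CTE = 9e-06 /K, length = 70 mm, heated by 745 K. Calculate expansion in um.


dL = 9e-06 * 70 * 745 * 1000 = 469.35 um

469.35


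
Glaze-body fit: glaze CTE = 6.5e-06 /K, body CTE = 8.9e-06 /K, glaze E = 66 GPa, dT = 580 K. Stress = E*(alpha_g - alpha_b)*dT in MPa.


Stress = 66*1000*(6.5e-06 - 8.9e-06)*580 = -91.9 MPa

-91.9


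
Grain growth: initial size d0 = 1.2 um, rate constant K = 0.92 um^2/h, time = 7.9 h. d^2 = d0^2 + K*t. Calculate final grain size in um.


d^2 = 1.2^2 + 0.92*7.9 = 8.708
d = sqrt(8.708) = 2.95 um

2.95


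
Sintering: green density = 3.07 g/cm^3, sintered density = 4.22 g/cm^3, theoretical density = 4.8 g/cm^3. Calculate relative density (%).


Relative = 4.22 / 4.8 * 100 = 87.9%

87.9


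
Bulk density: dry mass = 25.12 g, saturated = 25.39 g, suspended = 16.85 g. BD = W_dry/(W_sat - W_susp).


BD = 25.12 / (25.39 - 16.85) = 25.12 / 8.54 = 2.941 g/cm^3

2.941


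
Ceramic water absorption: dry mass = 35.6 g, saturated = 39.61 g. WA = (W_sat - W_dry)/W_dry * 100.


WA = (39.61 - 35.6) / 35.6 * 100 = 11.26%

11.26


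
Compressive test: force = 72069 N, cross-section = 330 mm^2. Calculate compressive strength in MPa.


CS = 72069 / 330 = 218.4 MPa

218.4


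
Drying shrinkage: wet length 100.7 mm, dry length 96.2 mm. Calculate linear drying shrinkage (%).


DS = (100.7 - 96.2) / 100.7 * 100 = 4.47%

4.47


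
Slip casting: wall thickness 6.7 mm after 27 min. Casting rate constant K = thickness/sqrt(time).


K = 6.7 / sqrt(27) = 6.7 / 5.1962 = 1.289 mm/min^0.5

1.289


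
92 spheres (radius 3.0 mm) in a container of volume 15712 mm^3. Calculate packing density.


V_sphere = 4/3*pi*3.0^3 = 113.0973 mm^3
Total V = 92*113.0973 = 10404.9516 mm^3
PD = 10404.9516 / 15712 = 0.662

0.662


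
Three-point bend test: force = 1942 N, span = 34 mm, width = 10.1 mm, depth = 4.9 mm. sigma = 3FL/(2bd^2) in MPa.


sigma = 3*1942*34/(2*10.1*4.9^2) = 408.4 MPa

408.4


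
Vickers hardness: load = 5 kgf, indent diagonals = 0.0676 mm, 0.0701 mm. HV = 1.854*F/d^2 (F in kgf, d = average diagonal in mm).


d_avg = (0.0676+0.0701)/2 = 0.06885 mm
HV = 1.854*5/0.06885^2 = 1956

1956


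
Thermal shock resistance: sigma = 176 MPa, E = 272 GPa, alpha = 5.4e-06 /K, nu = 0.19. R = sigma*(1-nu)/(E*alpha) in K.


R = 176*(1-0.19)/(272*1000*5.4e-06) = 97 K

97


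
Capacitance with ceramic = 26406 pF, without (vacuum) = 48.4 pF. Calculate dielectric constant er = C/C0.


er = 26406 / 48.4 = 545.58

545.58


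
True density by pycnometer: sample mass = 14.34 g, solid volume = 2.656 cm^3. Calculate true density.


TD = 14.34 / 2.656 = 5.399 g/cm^3

5.399


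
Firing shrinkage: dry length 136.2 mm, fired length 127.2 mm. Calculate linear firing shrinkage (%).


FS = (136.2 - 127.2) / 136.2 * 100 = 6.61%

6.61


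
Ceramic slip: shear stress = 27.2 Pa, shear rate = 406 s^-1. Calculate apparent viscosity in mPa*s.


eta = tau/gamma * 1000 = 27.2/406 * 1000 = 67.0 mPa*s

67.0


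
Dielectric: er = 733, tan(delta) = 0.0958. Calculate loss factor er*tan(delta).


Loss = 733 * 0.0958 = 70.221

70.221


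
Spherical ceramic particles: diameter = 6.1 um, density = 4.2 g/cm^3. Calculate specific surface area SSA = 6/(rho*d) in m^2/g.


SSA = 6 / (4.2 * 6.1) = 0.234 m^2/g

0.234


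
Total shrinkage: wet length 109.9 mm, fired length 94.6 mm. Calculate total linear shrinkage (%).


TS = (109.9 - 94.6) / 109.9 * 100 = 13.92%

13.92


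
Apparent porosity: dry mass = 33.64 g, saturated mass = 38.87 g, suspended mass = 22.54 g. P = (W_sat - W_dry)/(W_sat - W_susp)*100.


P = (38.87 - 33.64) / (38.87 - 22.54) * 100 = 5.23 / 16.33 * 100 = 32.0%

32.0


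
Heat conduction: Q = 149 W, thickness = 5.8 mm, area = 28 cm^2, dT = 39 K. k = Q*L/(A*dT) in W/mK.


k = 149*5.8/1000/(28/10000*39) = 7.91 W/mK

7.91


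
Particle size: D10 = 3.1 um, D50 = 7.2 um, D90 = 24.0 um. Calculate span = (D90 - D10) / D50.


Span = (24.0 - 3.1) / 7.2 = 20.9 / 7.2 = 2.903

2.903


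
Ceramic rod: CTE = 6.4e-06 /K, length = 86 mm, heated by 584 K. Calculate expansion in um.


dL = 6.4e-06 * 86 * 584 * 1000 = 321.434 um

321.434


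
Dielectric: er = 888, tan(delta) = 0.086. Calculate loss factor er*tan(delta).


Loss = 888 * 0.086 = 76.368

76.368


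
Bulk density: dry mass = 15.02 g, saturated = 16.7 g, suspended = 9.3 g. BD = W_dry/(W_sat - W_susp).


BD = 15.02 / (16.7 - 9.3) = 15.02 / 7.4 = 2.03 g/cm^3

2.03


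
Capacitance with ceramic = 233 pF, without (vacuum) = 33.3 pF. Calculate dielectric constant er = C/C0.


er = 233 / 33.3 = 7.0

7.0


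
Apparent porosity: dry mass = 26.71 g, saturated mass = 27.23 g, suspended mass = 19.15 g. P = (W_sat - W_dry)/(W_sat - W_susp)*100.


P = (27.23 - 26.71) / (27.23 - 19.15) * 100 = 0.52 / 8.08 * 100 = 6.4%

6.4


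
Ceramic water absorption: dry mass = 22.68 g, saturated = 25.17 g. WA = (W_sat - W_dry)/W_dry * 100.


WA = (25.17 - 22.68) / 22.68 * 100 = 10.98%

10.98


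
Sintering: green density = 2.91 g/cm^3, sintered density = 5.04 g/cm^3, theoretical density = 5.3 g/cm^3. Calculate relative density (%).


Relative = 5.04 / 5.3 * 100 = 95.1%

95.1


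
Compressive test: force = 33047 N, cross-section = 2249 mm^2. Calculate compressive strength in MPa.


CS = 33047 / 2249 = 14.7 MPa

14.7


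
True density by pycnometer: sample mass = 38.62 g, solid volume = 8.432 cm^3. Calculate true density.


TD = 38.62 / 8.432 = 4.58 g/cm^3

4.58


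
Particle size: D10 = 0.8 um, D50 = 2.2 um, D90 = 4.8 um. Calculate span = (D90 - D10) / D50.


Span = (4.8 - 0.8) / 2.2 = 4.0 / 2.2 = 1.818

1.818


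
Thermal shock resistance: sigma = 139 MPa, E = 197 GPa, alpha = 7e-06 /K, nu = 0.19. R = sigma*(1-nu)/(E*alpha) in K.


R = 139*(1-0.19)/(197*1000*7e-06) = 82 K

82


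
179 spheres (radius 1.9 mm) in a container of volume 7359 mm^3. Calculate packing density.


V_sphere = 4/3*pi*1.9^3 = 28.7309 mm^3
Total V = 179*28.7309 = 5142.8311 mm^3
PD = 5142.8311 / 7359 = 0.699

0.699


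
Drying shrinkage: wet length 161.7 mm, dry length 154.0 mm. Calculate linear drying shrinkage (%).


DS = (161.7 - 154.0) / 161.7 * 100 = 4.76%

4.76


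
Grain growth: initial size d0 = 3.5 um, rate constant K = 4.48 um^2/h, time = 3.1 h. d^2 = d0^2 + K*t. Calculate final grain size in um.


d^2 = 3.5^2 + 4.48*3.1 = 26.138
d = sqrt(26.138) = 5.11 um

5.11


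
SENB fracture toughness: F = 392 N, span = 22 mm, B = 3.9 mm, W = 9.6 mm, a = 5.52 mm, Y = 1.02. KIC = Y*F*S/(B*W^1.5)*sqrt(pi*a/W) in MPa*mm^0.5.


KIC = 1.02*392*22/(3.9*9.6^1.5)*sqrt(pi*5.52/9.6) = 101.92

101.92


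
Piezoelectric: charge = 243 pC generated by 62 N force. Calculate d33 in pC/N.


d33 = 243 / 62 = 3.9 pC/N

3.9


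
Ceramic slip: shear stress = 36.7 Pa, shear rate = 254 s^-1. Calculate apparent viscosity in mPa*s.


eta = tau/gamma * 1000 = 36.7/254 * 1000 = 144.5 mPa*s

144.5


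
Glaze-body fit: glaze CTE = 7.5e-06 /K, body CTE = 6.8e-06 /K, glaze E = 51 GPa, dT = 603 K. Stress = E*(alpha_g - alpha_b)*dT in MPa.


Stress = 51*1000*(7.5e-06 - 6.8e-06)*603 = 21.5 MPa

21.5


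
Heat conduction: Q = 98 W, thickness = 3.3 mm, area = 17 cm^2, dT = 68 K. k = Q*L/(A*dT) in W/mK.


k = 98*3.3/1000/(17/10000*68) = 2.8 W/mK

2.8


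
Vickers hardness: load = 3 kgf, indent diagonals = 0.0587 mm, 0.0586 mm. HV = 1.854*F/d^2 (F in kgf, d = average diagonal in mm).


d_avg = (0.0587+0.0586)/2 = 0.05865 mm
HV = 1.854*3/0.05865^2 = 1617

1617
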